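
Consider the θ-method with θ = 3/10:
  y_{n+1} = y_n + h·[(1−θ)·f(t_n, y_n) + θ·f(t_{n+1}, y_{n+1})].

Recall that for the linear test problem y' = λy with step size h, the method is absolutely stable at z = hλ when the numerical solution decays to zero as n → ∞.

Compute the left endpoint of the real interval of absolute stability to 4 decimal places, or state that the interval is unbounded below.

With y'=λy (z=hλ):
  y_{n+1} = y_n + z·[7/10·y_n + 3/10·y_{n+1}] ⇒ (1 − 3/10z)y_{n+1} = (1 + 7/10z)y_n
  R(z) = (1 + 7/10z)/(1 − 3/10z).

Find x<0 with |R(x)|<1.
x=-1.6: |R|=0.0811
R=−1: 1+7/10x = −1+3/10x ⇒ -2/5x=2 ⇒ x=2/(-2/5)=-5.0000
Confirm numerically:
  x=-3.721: |R|=0.75826 <1
  x=-3.166: |R|=0.62376 <1
  x=-2.264: |R|=0.34826 <1
  x=-5.534: |R|=1.08029 >1
  x=-5.333: |R|=1.05123 >1
  x=-5.261: |R|=1.04049 >1
So |R|<1 on (-5.0000, 0).

z* = -5.0000.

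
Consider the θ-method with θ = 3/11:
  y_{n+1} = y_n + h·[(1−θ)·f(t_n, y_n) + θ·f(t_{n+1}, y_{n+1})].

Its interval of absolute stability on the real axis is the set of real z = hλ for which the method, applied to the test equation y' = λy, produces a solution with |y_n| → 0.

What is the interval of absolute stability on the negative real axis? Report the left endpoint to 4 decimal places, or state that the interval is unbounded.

(-4.4000, 0).

Set f=λy, z=hλ:
  y_{n+1} = y_n + z·[8/11·y_n + 3/11·y_{n+1}] ⇒ (1 − 3/11z)y_{n+1} = (1 + 8/11z)y_n
  R(z) = (1 + 8/11z)/(1 − 3/11z).

Boundary: |R(x)|=1, x<0.
x=-1.16: |R|=0.1188
R=−1: 1+8/11x = −1+3/11x ⇒ -5/11x=2 ⇒ x=2/(-5/11)=-4.4000
Confirm numerically:
  x=-3.300: |R|=0.73684 <1
  x=-2.939: |R|=0.63138 <1
  x=-1.975: |R|=0.28360 <1
  x=-4.775: |R|=1.07404 >1
  x=-4.621: |R|=1.04444 >1
Interval (-4.4000, 0).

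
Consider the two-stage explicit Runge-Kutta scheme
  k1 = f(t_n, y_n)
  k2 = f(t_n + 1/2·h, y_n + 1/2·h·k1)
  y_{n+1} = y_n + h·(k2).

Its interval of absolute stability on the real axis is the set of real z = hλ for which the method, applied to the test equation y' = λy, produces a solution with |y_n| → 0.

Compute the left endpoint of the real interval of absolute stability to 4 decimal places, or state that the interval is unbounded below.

Set f=λy, z=hλ:
  k1=λy_n ⇒ h·k1=z·y_n;  k2=λ(1+1/2z)y_n ⇒ h·k2=z(1+1/2z)y_n
  y_{n+1}/y_n = 1 + z(1+1/2z) = 1 + z + 1/2z²
  R(z) = 1 + z + 1/2z².

Find x<0 with |R(x)|<1.
x=-1.68: |R|=0.7312
R=1: x+1/2x²=0 ⇒ x=−2=-2.0000; min R=1−1/(4·1/2)=0.5000>−1
Confirm numerically:
  x=-1.617: |R|=0.69034 <1
  x=-1.392: |R|=0.57683 <1
  x=-1.055: |R|=0.50151 <1
  x=-2.279: |R|=1.31792 >1
  x=-2.187: |R|=1.20448 >1
So |R|<1 on (-2.0000, 0).

left endpoint -2.0000.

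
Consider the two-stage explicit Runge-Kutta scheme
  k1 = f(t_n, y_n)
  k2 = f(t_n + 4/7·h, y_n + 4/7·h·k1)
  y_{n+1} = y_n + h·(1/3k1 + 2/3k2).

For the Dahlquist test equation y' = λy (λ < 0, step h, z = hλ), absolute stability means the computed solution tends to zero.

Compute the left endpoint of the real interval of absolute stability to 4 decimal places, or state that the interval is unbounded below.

Test eqn y'=λy, z=hλ:
  k1=λy_n ⇒ h·k1=z·y_n;  k2=λ(1+4/7z)y_n ⇒ h·k2=z(1+4/7z)y_n
  y_{n+1}/y_n = 1 + 1/3z + 2/3z(1+4/7z) = 1 + z + 8/21z²
  ⇒ R(z) = 1 + z + 8/21z².

Solve |R(x)|<1 on ℝ⁻.
x=-1.6: |R|=0.3752
R=1: x+8/21x²=0 ⇒ x=−21/8=-2.6250; min R=1−1/(4·8/21)=0.3438>−1
Confirm numerically:
  x=-2.468: |R|=0.85239 <1
  x=-1.600: |R|=0.37524 <1
  x=-1.583: |R|=0.37162 <1
  x=-1.112: |R|=0.35906 <1
  x=-3.121: |R|=1.58972 >1
  x=-3.020: |R|=1.45444 >1
  x=-2.933: |R|=1.34414 >1
Interval (-2.6250, 0).

z* = -2.6250.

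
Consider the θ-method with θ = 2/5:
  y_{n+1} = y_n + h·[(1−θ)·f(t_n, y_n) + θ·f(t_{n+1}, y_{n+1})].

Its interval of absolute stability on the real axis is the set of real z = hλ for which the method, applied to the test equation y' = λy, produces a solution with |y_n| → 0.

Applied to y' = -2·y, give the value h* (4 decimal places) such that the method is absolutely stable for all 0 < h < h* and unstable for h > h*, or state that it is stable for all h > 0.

With y'=λy (z=hλ):
  y_{n+1} = y_n + z·[3/5·y_n + 2/5·y_{n+1}] ⇒ (1 − 2/5z)y_{n+1} = (1 + 3/5z)y_n
  Hence R(z) = (1 + 3/5z)/(1 − 2/5z).

Solve |R(x)|<1 on ℝ⁻.
x=-1.43: |R|=0.0903
R=−1: 1+3/5x = −1+2/5x ⇒ -1/5x=2 ⇒ x=2/(-1/5)=-10.0000
Confirm numerically:
  x=-9.125: |R|=0.96237 <1
  x=-7.451: |R|=0.87192 <1
  x=-5.216: |R|=0.68999 <1
  x=-10.438: |R|=1.01693 >1
  x=-10.116: |R|=1.00460 >1
Stable set (-10.0000, 0).

(-10.0000,0); λ=-2 ⇒ h* = (10)/2 = 5.0000.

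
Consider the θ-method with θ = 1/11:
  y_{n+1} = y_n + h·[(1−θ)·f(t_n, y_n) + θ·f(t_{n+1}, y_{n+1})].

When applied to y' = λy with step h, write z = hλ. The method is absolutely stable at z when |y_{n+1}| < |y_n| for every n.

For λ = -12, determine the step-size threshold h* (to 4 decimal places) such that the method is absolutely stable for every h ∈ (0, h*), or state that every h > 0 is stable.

(-2.4444,0); λ=-12 ⇒ h* = (22/9)/12 = 0.2037.

Set f=λy, z=hλ:
  y_{n+1} = y_n + z·[10/11·y_n + 1/11·y_{n+1}] ⇒ (1 − 1/11z)y_{n+1} = (1 + 10/11z)y_n
  so R(z) = (1 + 10/11z)/(1 − 1/11z).

Find x<0 with |R(x)|<1.
x=-0.41: |R|=0.6047
R=−1: 1+10/11x = −1+1/11x ⇒ -9/11x=2 ⇒ x=2/(-9/11)=-2.4444
Confirm numerically:
  x=-1.903: |R|=0.62234 <1
  x=-1.517: |R|=0.33315 <1
  x=-1.166: |R|=0.05425 <1
  x=-2.911: |R|=1.30185 >1
  x=-2.615: |R|=1.11274 >1
So |R|<1 on (-2.4444, 0).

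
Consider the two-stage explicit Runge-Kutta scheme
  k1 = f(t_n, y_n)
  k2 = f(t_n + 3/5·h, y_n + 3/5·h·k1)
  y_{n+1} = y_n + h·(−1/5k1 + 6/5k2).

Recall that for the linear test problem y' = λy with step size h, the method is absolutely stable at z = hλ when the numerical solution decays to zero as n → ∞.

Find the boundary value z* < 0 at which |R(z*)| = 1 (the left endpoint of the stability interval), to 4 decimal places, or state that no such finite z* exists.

Set f=λy, z=hλ:
  k1=λy_n ⇒ h·k1=z·y_n;  k2=λ(1+3/5z)y_n ⇒ h·k2=z(1+3/5z)y_n
  y_{n+1}/y_n = 1 − 1/5z + 6/5z(1+3/5z) = 1 + z + 18/25z²
  ⇒ R(z) = 1 + z + 18/25z².

Need |R(x)|<1, x<0.
x=-0.32: |R|=0.7537
R=1: x+18/25x²=0 ⇒ x=−25/18=-1.3889; min R=1−1/(4·18/25)=0.6528>−1
Confirm numerically:
  x=-1.224: |R|=0.85469 <1
  x=-1.204: |R|=0.83972 <1
  x=-0.909: |R|=0.68592 <1
  x=-1.647: |R|=1.30608 >1
  x=-1.472: |R|=1.08808 >1
Interval (-1.3889, 0).

left endpoint -1.3889.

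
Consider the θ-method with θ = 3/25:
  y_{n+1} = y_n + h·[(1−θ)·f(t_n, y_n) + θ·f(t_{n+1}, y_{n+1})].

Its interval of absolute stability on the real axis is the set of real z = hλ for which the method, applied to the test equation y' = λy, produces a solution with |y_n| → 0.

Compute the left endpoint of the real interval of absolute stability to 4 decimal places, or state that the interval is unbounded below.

With y'=λy (z=hλ):
  y_{n+1} = y_n + z·[22/25·y_n + 3/25·y_{n+1}] ⇒ (1 − 3/25z)y_{n+1} = (1 + 22/25z)y_n
  Hence R(z) = (1 + 22/25z)/(1 − 3/25z).

Solve |R(x)|<1 on ℝ⁻.
x=-1.67: |R|=0.3912
R=−1: 1+22/25x = −1+3/25x ⇒ -19/25x=2 ⇒ x=2/(-19/25)=-2.6316
Confirm numerically:
  x=-2.389: |R|=0.85672 <1
  x=-1.754: |R|=0.44901 <1
  x=-1.145: |R|=0.00668 <1
  x=-3.154: |R|=1.28803 >1
  x=-2.762: |R|=1.07445 >1
Stable set (-2.6316, 0).

z* = -2.6316.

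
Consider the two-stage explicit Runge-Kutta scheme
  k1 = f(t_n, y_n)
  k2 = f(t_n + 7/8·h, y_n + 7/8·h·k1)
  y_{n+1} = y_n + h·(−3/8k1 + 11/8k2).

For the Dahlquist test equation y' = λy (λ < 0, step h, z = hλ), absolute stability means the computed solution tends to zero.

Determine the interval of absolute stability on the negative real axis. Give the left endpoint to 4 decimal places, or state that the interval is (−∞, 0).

Set f=λy, z=hλ:
  k1=λy_n ⇒ h·k1=z·y_n;  k2=λ(1+7/8z)y_n ⇒ h·k2=z(1+7/8z)y_n
  y_{n+1}/y_n = 1 − 3/8z + 11/8z(1+7/8z) = 1 + z + 77/64z²
  ⇒ R(z) = 1 + z + 77/64z².

Solve |R(x)|<1 on ℝ⁻.
x=-1.6: |R|=2.4800
R=1: x+77/64x²=0 ⇒ x=−64/77=-0.8312; min R=1−1/(4·77/64)=0.7922>−1
Confirm numerically:
  x=-0.790: |R|=0.96087 <1
  x=-0.749: |R|=0.92595 <1
  x=-0.682: |R|=0.87760 <1
  x=-0.481: |R|=0.79736 <1
  x=-1.297: |R|=1.72691 >1
  x=-1.028: |R|=1.24344 >1
  x=-0.909: |R|=1.08512 >1
Stable set (-0.8312, 0).

(-0.8312, 0).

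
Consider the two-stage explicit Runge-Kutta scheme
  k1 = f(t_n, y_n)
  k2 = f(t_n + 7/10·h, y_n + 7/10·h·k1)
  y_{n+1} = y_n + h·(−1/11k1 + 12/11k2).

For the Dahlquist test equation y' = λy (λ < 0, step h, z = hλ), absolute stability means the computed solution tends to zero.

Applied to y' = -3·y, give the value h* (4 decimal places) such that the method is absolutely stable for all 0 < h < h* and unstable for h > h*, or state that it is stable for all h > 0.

With y'=λy (z=hλ):
  k1=λy_n ⇒ h·k1=z·y_n;  k2=λ(1+7/10z)y_n ⇒ h·k2=z(1+7/10z)y_n
  y_{n+1}/y_n = 1 − 1/11z + 12/11z(1+7/10z) = 1 + z + 42/55z²
  Hence R(z) = 1 + z + 42/55z².

Solve |R(x)|<1 on ℝ⁻.
x=-1.76: |R|=1.6054
R=1: x+42/55x²=0 ⇒ x=−55/42=-1.3095; min R=1−1/(4·42/55)=0.6726>−1
Confirm numerically:
  x=-1.258: |R|=0.95050 <1
  x=-0.871: |R|=0.70833 <1
  x=-0.684: |R|=0.67327 <1
  x=-0.683: |R|=0.67323 <1
  x=-1.876: |R|=1.81152 >1
  x=-1.649: |R|=1.42748 >1
  x=-1.377: |R|=1.07095 >1
So |R|<1 on (-1.3095, 0).

(-1.3095,0); λ=-3 ⇒ h* = (55/42)/3 = 0.4365.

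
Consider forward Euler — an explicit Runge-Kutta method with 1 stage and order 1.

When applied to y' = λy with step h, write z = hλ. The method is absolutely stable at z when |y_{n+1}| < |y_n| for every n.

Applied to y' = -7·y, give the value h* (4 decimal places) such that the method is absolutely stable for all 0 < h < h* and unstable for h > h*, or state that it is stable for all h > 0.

(-2.0000,0); λ=-7 ⇒ h* = 0.2857.

Set f=λy, z=hλ:
  order 1, 1-stage ⇒ R(z)=1+z
  (e.g. R(-0.45)=0.55000, |R|=0.55000)

Find x<0 with |R(x)|<1.
x=-0.45: |R|=0.5500
|R(-1.69)|=0.6900 |R(-1.31)|=0.3100 |R(-0.86)|=0.1400
Bisect:
  x_lo=-2.4295 |R|=1.4295  x_hi=-0.3287 |R|=0.6713
  mid=-1.37911 |R|=0.37911 →hi
  mid=-1.90430 |R|=0.90430 →hi
  mid=-2.16690 |R|=1.16690 →lo
  mid=-2.03560 |R|=1.03560 →lo
  mid=-1.96995 |R|=0.96995 →hi
  mid=-2.00278 |R|=1.00278 →lo
  mid=-1.98637 |R|=0.98637 →hi
  mid=-1.99457 |R|=0.99457 →hi
  mid=-1.99868 |R|=0.99868 →hi
  mid=-2.00073 |R|=1.00073 →lo
  ...
  [-2.00009,-1.99996] ⇒ x*=-2.0000
So |R|<1 on (-2.0000, 0).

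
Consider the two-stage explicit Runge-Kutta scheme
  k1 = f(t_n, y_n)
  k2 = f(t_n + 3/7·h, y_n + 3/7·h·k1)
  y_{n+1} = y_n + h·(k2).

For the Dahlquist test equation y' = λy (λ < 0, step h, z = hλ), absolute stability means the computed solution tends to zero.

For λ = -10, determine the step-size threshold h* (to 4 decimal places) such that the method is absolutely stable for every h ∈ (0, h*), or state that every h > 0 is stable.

Test eqn y'=λy, z=hλ:
  k1=λy_n ⇒ h·k1=z·y_n;  k2=λ(1+3/7z)y_n ⇒ h·k2=z(1+3/7z)y_n
  y_{n+1}/y_n = 1 + z(1+3/7z) = 1 + z + 3/7z²
  R(z) = 1 + z + 3/7z².

Boundary: |R(x)|=1, x<0.
x=-1.4: |R|=0.4400
R=1: x+3/7x²=0 ⇒ x=−7/3=-2.3333; min R=1−1/(4·3/7)=0.4167>−1
Confirm numerically:
  x=-1.700: |R|=0.53857 <1
  x=-1.652: |R|=0.51762 <1
  x=-1.309: |R|=0.42535 <1
  x=-2.881: |R|=1.67621 >1
  x=-2.737: |R|=1.47350 >1
  x=-2.515: |R|=1.19581 >1
Interval (-2.3333, 0).

(-2.3333,0); λ=-10 ⇒ h* = (7/3)/10 = 0.2333.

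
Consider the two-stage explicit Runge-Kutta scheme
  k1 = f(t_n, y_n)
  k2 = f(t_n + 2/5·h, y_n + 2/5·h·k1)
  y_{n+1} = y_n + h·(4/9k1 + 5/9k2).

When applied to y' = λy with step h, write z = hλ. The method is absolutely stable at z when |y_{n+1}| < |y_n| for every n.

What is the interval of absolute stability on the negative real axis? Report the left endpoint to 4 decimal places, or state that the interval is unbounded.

(-4.5000, 0).

On y'=λy, z=hλ:
  k1=λy_n ⇒ h·k1=z·y_n;  k2=λ(1+2/5z)y_n ⇒ h·k2=z(1+2/5z)y_n
  y_{n+1}/y_n = 1 + 4/9z + 5/9z(1+2/5z) = 1 + z + 2/9z²
  so R(z) = 1 + z + 2/9z².

Solve |R(x)|<1 on ℝ⁻.
x=-1.69: |R|=0.0553
R=1: x+2/9x²=0 ⇒ x=−9/2=-4.5000; min R=1−1/(4·2/9)=-0.1250>−1
Confirm numerically:
  x=-4.062: |R|=0.60463 <1
  x=-3.012: |R|=0.00403 <1
  x=-2.080: |R|=0.11858 <1
  x=-2.011: |R|=0.11231 <1
  x=-4.692: |R|=1.20019 >1
  x=-4.652: |R|=1.15713 >1
  x=-4.621: |R|=1.12425 >1
Interval (-4.5000, 0).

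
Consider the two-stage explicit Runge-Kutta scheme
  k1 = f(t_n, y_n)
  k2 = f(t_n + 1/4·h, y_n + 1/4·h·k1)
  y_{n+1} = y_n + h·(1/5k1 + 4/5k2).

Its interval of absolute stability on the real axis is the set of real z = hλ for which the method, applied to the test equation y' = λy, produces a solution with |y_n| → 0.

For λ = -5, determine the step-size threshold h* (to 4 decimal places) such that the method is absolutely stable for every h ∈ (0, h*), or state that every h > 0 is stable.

(-5.0000,0); λ=-5 ⇒ h* = (5)/5 = 1.0000.

With y'=λy (z=hλ):
  k1=λy_n ⇒ h·k1=z·y_n;  k2=λ(1+1/4z)y_n ⇒ h·k2=z(1+1/4z)y_n
  y_{n+1}/y_n = 1 + 1/5z + 4/5z(1+1/4z) = 1 + z + 1/5z²
  so R(z) = 1 + z + 1/5z².

Solve |R(x)|<1 on ℝ⁻.
x=-1.63: |R|=0.0986
R=1: x+1/5x²=0 ⇒ x=−5=-5.0000; min R=1−1/(4·1/5)=-0.2500>−1
Confirm numerically:
  x=-4.685: |R|=0.70484 <1
  x=-2.889: |R|=0.21974 <1
  x=-2.839: |R|=0.22702 <1
  x=-2.132: |R|=0.22292 <1
  x=-5.366: |R|=1.39279 >1
  x=-5.228: |R|=1.23840 >1
Stable set (-5.0000, 0).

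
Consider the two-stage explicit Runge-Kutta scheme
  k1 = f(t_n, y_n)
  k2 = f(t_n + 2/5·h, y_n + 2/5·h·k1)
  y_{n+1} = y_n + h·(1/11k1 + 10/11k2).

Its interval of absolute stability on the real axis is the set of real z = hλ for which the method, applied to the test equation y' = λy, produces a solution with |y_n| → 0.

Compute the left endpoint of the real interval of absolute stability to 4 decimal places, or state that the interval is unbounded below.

z* = -2.7500.

With y'=λy (z=hλ):
  k1=λy_n ⇒ h·k1=z·y_n;  k2=λ(1+2/5z)y_n ⇒ h·k2=z(1+2/5z)y_n
  y_{n+1}/y_n = 1 + 1/11z + 10/11z(1+2/5z) = 1 + z + 4/11z²
  ⇒ R(z) = 1 + z + 4/11z².

Boundary: |R(x)|=1, x<0.
x=-1.61: |R|=0.3326
R=1: x+4/11x²=0 ⇒ x=−11/4=-2.7500; min R=1−1/(4·4/11)=0.3125>−1
Confirm numerically:
  x=-2.528: |R|=0.79592 <1
  x=-1.519: |R|=0.32004 <1
  x=-1.472: |R|=0.31592 <1
  x=-3.308: |R|=1.67122 >1
  x=-3.197: |R|=1.51966 >1
  x=-3.127: |R|=1.42868 >1
So |R|<1 on (-2.7500, 0).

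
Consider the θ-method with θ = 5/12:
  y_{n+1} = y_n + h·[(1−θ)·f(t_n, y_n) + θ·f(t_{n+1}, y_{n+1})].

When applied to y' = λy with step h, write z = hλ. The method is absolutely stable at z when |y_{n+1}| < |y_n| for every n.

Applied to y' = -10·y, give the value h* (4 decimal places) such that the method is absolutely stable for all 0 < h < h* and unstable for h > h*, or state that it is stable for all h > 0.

(-12.0000,0); λ=-10 ⇒ h* = (12)/10 = 1.2000.

With y'=λy (z=hλ):
  y_{n+1} = y_n + z·[7/12·y_n + 5/12·y_{n+1}] ⇒ (1 − 5/12z)y_{n+1} = (1 + 7/12z)y_n
  ⇒ R(z) = (1 + 7/12z)/(1 − 5/12z).

Find x<0 with |R(x)|<1.
x=-1.79: |R|=0.0253
R=−1: 1+7/12x = −1+5/12x ⇒ -1/6x=2 ⇒ x=2/(-1/6)=-12.0000
Confirm numerically:
  x=-9.266: |R|=0.90626 <1
  x=-8.610: |R|=0.87684 <1
  x=-8.491: |R|=0.87112 <1
  x=-6.795: |R|=0.77357 <1
  x=-12.349: |R|=1.00947 >1
  x=-12.177: |R|=1.00486 >1
  x=-12.039: |R|=1.00108 >1
Interval (-12.0000, 0).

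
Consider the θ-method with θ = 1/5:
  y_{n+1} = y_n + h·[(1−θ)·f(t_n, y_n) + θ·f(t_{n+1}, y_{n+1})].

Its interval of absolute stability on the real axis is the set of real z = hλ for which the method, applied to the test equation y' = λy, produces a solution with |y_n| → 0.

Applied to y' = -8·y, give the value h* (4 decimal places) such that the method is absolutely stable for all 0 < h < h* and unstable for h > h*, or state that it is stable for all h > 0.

On y'=λy, z=hλ:
  y_{n+1} = y_n + z·[4/5·y_n + 1/5·y_{n+1}] ⇒ (1 − 1/5z)y_{n+1} = (1 + 4/5z)y_n
  R(z) = (1 + 4/5z)/(1 − 1/5z).

Solve |R(x)|<1 on ℝ⁻.
x=-0.34: |R|=0.6816
R=−1: 1+4/5x = −1+1/5x ⇒ -3/5x=2 ⇒ x=2/(-3/5)=-3.3333
Confirm numerically:
  x=-2.301: |R|=0.57581 <1
  x=-2.133: |R|=0.49516 <1
  x=-1.899: |R|=0.37629 <1
  x=-1.387: |R|=0.08580 <1
  x=-3.384: |R|=1.01813 >1
  x=-3.367: |R|=1.01207 >1
Interval (-3.3333, 0).

(-3.3333,0); λ=-8 ⇒ h* = (10/3)/8 = 0.4167.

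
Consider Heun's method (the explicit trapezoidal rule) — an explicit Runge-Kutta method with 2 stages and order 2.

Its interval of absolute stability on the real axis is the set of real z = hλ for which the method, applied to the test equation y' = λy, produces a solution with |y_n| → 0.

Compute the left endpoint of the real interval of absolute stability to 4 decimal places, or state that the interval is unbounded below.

left endpoint -2.0000.

With y'=λy (z=hλ):
  order 2, 2-stage ⇒ R(z)=1+z+z^2/2
  (e.g. R(-0.65)=0.56125, |R|=0.56125)

Need |R(x)|<1, x<0.
x=-0.65: |R|=0.5613
|R(-1.98)|=0.9802 |R(-1.63)|=0.6985 |R(-0.74)|=0.5338
Bisect:
  x_lo=-2.3708 |R|=1.4395  x_hi=-0.1975 |R|=0.8220
  mid=-1.28414 |R|=0.54037 →hi
  mid=-1.82745 |R|=0.84234 →hi
  mid=-2.09911 |R|=1.10402 →lo
  mid=-1.96328 |R|=0.96395 →hi
  mid=-2.03119 |R|=1.03168 →lo
  mid=-1.99724 |R|=0.99724 →hi
  mid=-2.01422 |R|=1.01432 →lo
  mid=-2.00573 |R|=1.00574 →lo
  ...
  [-2.00002,-1.99989] ⇒ x*=-2.0000
So |R|<1 on (-2.0000, 0).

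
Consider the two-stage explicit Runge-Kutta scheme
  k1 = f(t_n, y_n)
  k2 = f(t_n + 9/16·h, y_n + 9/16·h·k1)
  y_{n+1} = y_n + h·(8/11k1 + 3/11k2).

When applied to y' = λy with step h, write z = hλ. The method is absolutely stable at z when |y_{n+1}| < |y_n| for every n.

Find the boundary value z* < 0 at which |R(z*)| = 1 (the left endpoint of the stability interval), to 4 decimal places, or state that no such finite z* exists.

Test eqn y'=λy, z=hλ:
  k1=λy_n ⇒ h·k1=z·y_n;  k2=λ(1+9/16z)y_n ⇒ h·k2=z(1+9/16z)y_n
  y_{n+1}/y_n = 1 + 8/11z + 3/11z(1+9/16z) = 1 + z + 27/176z²
  R(z) = 1 + z + 27/176z².

Boundary: |R(x)|=1, x<0.
x=-0.65: |R|=0.4148
R=1: x+27/176x²=0 ⇒ x=−176/27=-6.5185; min R=1−1/(4·27/176)=-0.6296>−1
Confirm numerically:
  x=-5.555: |R|=0.17890 <1
  x=-5.208: |R|=0.04704 <1
  x=-3.890: |R|=0.56860 <1
  x=-3.870: |R|=0.57241 <1
  x=-6.941: |R|=1.44986 >1
  x=-6.833: |R|=1.32965 >1
  x=-6.635: |R|=1.11856 >1
So |R|<1 on (-6.5185, 0).

z* = -6.5185.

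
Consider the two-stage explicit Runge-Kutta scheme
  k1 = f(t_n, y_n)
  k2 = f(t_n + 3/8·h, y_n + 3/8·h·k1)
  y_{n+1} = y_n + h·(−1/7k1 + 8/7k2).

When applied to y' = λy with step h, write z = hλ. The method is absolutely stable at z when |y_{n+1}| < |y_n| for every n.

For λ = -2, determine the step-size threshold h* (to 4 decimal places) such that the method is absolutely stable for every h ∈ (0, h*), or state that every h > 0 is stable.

Set f=λy, z=hλ:
  k1=λy_n ⇒ h·k1=z·y_n;  k2=λ(1+3/8z)y_n ⇒ h·k2=z(1+3/8z)y_n
  y_{n+1}/y_n = 1 − 1/7z + 8/7z(1+3/8z) = 1 + z + 3/7z²
  R(z) = 1 + z + 3/7z².

Boundary: |R(x)|=1, x<0.
x=-1.21: |R|=0.4175
R=1: x+3/7x²=0 ⇒ x=−7/3=-2.3333; min R=1−1/(4·3/7)=0.4167>−1
Confirm numerically:
  x=-2.138: |R|=0.82102 <1
  x=-1.064: |R|=0.42118 <1
  x=-1.048: |R|=0.42270 <1
  x=-2.917: |R|=1.72967 >1
  x=-2.413: |R|=1.08239 >1
  x=-2.404: |R|=1.07281 >1
Stable set (-2.3333, 0).

(-2.3333,0); λ=-2 ⇒ h* = (7/3)/2 = 1.1667.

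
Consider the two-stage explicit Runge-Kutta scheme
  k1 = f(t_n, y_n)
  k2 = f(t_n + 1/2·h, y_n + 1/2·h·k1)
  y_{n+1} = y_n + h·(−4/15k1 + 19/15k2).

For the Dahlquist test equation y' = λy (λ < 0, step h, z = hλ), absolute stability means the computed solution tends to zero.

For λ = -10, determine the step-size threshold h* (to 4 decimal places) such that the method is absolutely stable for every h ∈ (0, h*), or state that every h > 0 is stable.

With y'=λy (z=hλ):
  k1=λy_n ⇒ h·k1=z·y_n;  k2=λ(1+1/2z)y_n ⇒ h·k2=z(1+1/2z)y_n
  y_{n+1}/y_n = 1 − 4/15z + 19/15z(1+1/2z) = 1 + z + 19/30z²
  R(z) = 1 + z + 19/30z².

Find x<0 with |R(x)|<1.
x=-0.95: |R|=0.6216
R=1: x+19/30x²=0 ⇒ x=−30/19=-1.5789; min R=1−1/(4·19/30)=0.6053>−1
Confirm numerically:
  x=-1.445: |R|=0.87742 <1
  x=-1.428: |R|=0.86348 <1
  x=-1.118: |R|=0.67362 <1
  x=-0.901: |R|=0.61314 <1
  x=-1.971: |R|=1.48940 >1
  x=-1.882: |R|=1.36122 >1
Stable set (-1.5789, 0).

(-1.5789,0); λ=-10 ⇒ h* = (30/19)/10 = 0.1579.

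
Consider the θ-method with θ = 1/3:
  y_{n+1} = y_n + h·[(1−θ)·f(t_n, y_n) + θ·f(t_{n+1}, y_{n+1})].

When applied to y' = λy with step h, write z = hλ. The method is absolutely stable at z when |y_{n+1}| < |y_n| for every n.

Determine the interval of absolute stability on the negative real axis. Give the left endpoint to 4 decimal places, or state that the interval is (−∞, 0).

(-6.0000, 0).

Set f=λy, z=hλ:
  y_{n+1} = y_n + z·[2/3·y_n + 1/3·y_{n+1}] ⇒ (1 − 1/3z)y_{n+1} = (1 + 2/3z)y_n
  Hence R(z) = (1 + 2/3z)/(1 − 1/3z).

Boundary: |R(x)|=1, x<0.
x=-1.38: |R|=0.0548
R=−1: 1+2/3x = −1+1/3x ⇒ -1/3x=2 ⇒ x=2/(-1/3)=-6.0000
Confirm numerically:
  x=-5.658: |R|=0.96050 <1
  x=-4.161: |R|=0.74319 <1
  x=-2.836: |R|=0.45785 <1
  x=-6.157: |R|=1.01715 >1
  x=-6.121: |R|=1.01327 >1
  x=-6.053: |R|=1.00585 >1
Interval (-6.0000, 0).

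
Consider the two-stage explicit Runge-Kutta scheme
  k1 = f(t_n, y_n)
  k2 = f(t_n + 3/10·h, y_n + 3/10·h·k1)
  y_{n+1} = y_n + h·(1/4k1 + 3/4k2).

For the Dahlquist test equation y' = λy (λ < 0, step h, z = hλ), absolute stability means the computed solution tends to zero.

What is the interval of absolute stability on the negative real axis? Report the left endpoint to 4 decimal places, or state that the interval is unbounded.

z∈(-4.4444,0).

With y'=λy (z=hλ):
  k1=λy_n ⇒ h·k1=z·y_n;  k2=λ(1+3/10z)y_n ⇒ h·k2=z(1+3/10z)y_n
  y_{n+1}/y_n = 1 + 1/4z + 3/4z(1+3/10z) = 1 + z + 9/40z²
  Hence R(z) = 1 + z + 9/40z².

Boundary: |R(x)|=1, x<0.
x=-1.18: |R|=0.1333
R=1: x+9/40x²=0 ⇒ x=−40/9=-4.4444; min R=1−1/(4·9/40)=-0.1111>−1
Confirm numerically:
  x=-3.783: |R|=0.43700 <1
  x=-3.240: |R|=0.12196 <1
  x=-2.371: |R|=0.10613 <1
  x=-4.865: |R|=1.46035 >1
  x=-4.677: |R|=1.24472 >1
  x=-4.510: |R|=1.06652 >1
Interval (-4.4444, 0).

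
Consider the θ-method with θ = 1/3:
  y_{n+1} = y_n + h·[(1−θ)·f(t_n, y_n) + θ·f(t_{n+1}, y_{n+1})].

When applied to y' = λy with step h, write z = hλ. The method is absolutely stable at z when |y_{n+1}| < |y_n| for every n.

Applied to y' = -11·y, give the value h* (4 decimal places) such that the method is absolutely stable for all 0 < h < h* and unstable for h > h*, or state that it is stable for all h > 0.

(-6.0000,0); λ=-11 ⇒ h* = (6)/11 = 0.5455.

Set f=λy, z=hλ:
  y_{n+1} = y_n + z·[2/3·y_n + 1/3·y_{n+1}] ⇒ (1 − 1/3z)y_{n+1} = (1 + 2/3z)y_n
  R(z) = (1 + 2/3z)/(1 − 1/3z).

Boundary: |R(x)|=1, x<0.
x=-0.75: |R|=0.4000
R=−1: 1+2/3x = −1+1/3x ⇒ -1/3x=2 ⇒ x=2/(-1/3)=-6.0000
Confirm numerically:
  x=-4.670: |R|=0.82660 <1
  x=-3.373: |R|=0.58779 <1
  x=-3.326: |R|=0.57730 <1
  x=-6.471: |R|=1.04973 >1
  x=-6.430: |R|=1.04560 >1
  x=-6.056: |R|=1.00618 >1
So |R|<1 on (-6.0000, 0).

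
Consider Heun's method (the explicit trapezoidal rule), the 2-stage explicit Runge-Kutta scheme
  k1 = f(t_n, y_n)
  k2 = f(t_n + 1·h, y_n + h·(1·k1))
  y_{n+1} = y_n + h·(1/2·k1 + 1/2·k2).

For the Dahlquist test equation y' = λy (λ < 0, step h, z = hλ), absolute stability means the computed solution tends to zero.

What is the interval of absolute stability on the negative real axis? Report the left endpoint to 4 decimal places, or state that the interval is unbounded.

(-2.0000, 0).

With y'=λy (z=hλ):
  order 2, 2-stage ⇒ R(z)=1+z+z^2/2
  (e.g. R(-1.38)=0.57220, |R|=0.57220)

Boundary: |R(x)|=1, x<0.
x=-1.38: |R|=0.5722
|R(-1.97)|=0.9704 |R(-1.13)|=0.5085 |R(-1.07)|=0.5025
Bisect:
  x_lo=-2.3929 |R|=1.4701  x_hi=-0.3753 |R|=0.6951
  mid=-1.38408 |R|=0.57376 →hi
  mid=-1.88849 |R|=0.89470 →hi
  mid=-2.14069 |R|=1.15059 →lo
  mid=-2.01459 |R|=1.01469 →lo
  mid=-1.95154 |R|=0.95271 →hi
  mid=-1.98306 |R|=0.98321 →hi
  mid=-1.99882 |R|=0.99883 →hi
  mid=-2.00671 |R|=1.00673 →lo
  ...
  [-2.00006,-1.99993] ⇒ x*=-2.0000
So |R|<1 on (-2.0000, 0).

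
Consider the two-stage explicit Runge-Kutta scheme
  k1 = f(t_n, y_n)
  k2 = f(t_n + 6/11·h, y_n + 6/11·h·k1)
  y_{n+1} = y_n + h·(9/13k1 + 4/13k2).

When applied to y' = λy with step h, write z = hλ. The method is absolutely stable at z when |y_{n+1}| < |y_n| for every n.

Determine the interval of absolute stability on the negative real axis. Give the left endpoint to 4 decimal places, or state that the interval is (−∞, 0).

(-5.9583, 0).

With y'=λy (z=hλ):
  k1=λy_n ⇒ h·k1=z·y_n;  k2=λ(1+6/11z)y_n ⇒ h·k2=z(1+6/11z)y_n
  y_{n+1}/y_n = 1 + 9/13z + 4/13z(1+6/11z) = 1 + z + 24/143z²
  R(z) = 1 + z + 24/143z².

Solve |R(x)|<1 on ℝ⁻.
x=-1.16: |R|=0.0658
R=1: x+24/143x²=0 ⇒ x=−143/24=-5.9583; min R=1−1/(4·24/143)=-0.4896>−1
Confirm numerically:
  x=-5.804: |R|=0.84966 <1
  x=-5.708: |R|=0.76018 <1
  x=-3.983: |R|=0.32046 <1
  x=-6.505: |R|=1.59682 >1
  x=-6.341: |R|=1.40724 >1
Stable set (-5.9583, 0).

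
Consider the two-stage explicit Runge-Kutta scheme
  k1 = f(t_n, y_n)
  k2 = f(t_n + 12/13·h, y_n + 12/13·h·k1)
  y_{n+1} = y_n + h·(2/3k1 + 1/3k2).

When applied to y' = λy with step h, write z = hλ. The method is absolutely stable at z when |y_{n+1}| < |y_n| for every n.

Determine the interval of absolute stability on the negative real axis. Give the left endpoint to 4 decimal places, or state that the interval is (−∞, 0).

Set f=λy, z=hλ:
  k1=λy_n ⇒ h·k1=z·y_n;  k2=λ(1+12/13z)y_n ⇒ h·k2=z(1+12/13z)y_n
  y_{n+1}/y_n = 1 + 2/3z + 1/3z(1+12/13z) = 1 + z + 4/13z²
  Hence R(z) = 1 + z + 4/13z².

Solve |R(x)|<1 on ℝ⁻.
x=-1.56: |R|=0.1888
R=1: x+4/13x²=0 ⇒ x=−13/4=-3.2500; min R=1−1/(4·4/13)=0.1875>−1
Confirm numerically:
  x=-2.756: |R|=0.58109 <1
  x=-2.520: |R|=0.43397 <1
  x=-2.364: |R|=0.35554 <1
  x=-3.762: |R|=1.59266 >1
  x=-3.510: |R|=1.28080 >1
  x=-3.481: |R|=1.24742 >1
So |R|<1 on (-3.2500, 0).

(-3.2500, 0).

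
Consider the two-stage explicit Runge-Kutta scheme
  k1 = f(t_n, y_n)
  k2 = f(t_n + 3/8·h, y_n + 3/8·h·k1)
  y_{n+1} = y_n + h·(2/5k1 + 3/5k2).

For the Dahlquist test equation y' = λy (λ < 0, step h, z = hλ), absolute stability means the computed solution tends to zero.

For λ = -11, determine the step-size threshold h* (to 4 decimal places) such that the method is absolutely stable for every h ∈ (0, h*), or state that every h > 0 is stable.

(-4.4444,0); λ=-11 ⇒ h* = (40/9)/11 = 0.4040.

With y'=λy (z=hλ):
  k1=λy_n ⇒ h·k1=z·y_n;  k2=λ(1+3/8z)y_n ⇒ h·k2=z(1+3/8z)y_n
  y_{n+1}/y_n = 1 + 2/5z + 3/5z(1+3/8z) = 1 + z + 9/40z²
  so R(z) = 1 + z + 9/40z².

Boundary: |R(x)|=1, x<0.
x=-1.59: |R|=0.0212
R=1: x+9/40x²=0 ⇒ x=−40/9=-4.4444; min R=1−1/(4·9/40)=-0.1111>−1
Confirm numerically:
  x=-3.261: |R|=0.13168 <1
  x=-2.001: |R|=0.10010 <1
  x=-1.916: |R|=0.09001 <1
  x=-5.041: |R|=1.67663 >1
  x=-4.742: |R|=1.31748 >1
  x=-4.577: |R|=1.13651 >1
Stable set (-4.4444, 0).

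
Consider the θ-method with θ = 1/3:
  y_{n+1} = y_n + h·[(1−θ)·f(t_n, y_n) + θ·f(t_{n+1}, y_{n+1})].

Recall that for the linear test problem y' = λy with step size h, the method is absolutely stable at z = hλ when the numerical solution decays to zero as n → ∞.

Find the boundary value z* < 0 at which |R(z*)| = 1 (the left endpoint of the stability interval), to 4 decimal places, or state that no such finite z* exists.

With y'=λy (z=hλ):
  y_{n+1} = y_n + z·[2/3·y_n + 1/3·y_{n+1}] ⇒ (1 − 1/3z)y_{n+1} = (1 + 2/3z)y_n
  Hence R(z) = (1 + 2/3z)/(1 − 1/3z).

Solve |R(x)|<1 on ℝ⁻.
x=-1.33: |R|=0.0785
R=−1: 1+2/3x = −1+1/3x ⇒ -1/3x=2 ⇒ x=2/(-1/3)=-6.0000
Confirm numerically:
  x=-5.275: |R|=0.91239 <1
  x=-4.405: |R|=0.78460 <1
  x=-2.661: |R|=0.41017 <1
  x=-6.296: |R|=1.03184 >1
  x=-6.227: |R|=1.02460 >1
  x=-6.044: |R|=1.00487 >1
Interval (-6.0000, 0).

z* = -6.0000.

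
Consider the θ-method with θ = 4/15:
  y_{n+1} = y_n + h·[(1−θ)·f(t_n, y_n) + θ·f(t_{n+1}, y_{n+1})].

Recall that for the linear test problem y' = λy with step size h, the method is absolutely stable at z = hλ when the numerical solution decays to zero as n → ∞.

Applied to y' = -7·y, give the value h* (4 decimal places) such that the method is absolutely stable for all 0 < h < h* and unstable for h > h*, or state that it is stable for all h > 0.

(-4.2857,0); λ=-7 ⇒ h* = (30/7)/7 = 0.6122.

Test eqn y'=λy, z=hλ:
  y_{n+1} = y_n + z·[11/15·y_n + 4/15·y_{n+1}] ⇒ (1 − 4/15z)y_{n+1} = (1 + 11/15z)y_n
  ⇒ R(z) = (1 + 11/15z)/(1 − 4/15z).

Find x<0 with |R(x)|<1.
x=-0.4: |R|=0.6386
R=−1: 1+11/15x = −1+4/15x ⇒ -7/15x=2 ⇒ x=2/(-7/15)=-4.2857
Confirm numerically:
  x=-3.628: |R|=0.84400 <1
  x=-2.477: |R|=0.49169 <1
  x=-2.101: |R|=0.34656 <1
  x=-2.010: |R|=0.30859 <1
  x=-4.819: |R|=1.10891 >1
  x=-4.748: |R|=1.09520 >1
  x=-4.389: |R|=1.02221 >1
So |R|<1 on (-4.2857, 0).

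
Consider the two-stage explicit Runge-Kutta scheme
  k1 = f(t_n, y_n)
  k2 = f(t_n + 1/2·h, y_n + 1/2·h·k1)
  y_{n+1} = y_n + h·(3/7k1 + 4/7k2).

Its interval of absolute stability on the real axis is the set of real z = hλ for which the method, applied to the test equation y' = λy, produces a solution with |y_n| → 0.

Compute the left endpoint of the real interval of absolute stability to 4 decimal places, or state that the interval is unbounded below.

z* = -3.5000.

Test eqn y'=λy, z=hλ:
  k1=λy_n ⇒ h·k1=z·y_n;  k2=λ(1+1/2z)y_n ⇒ h·k2=z(1+1/2z)y_n
  y_{n+1}/y_n = 1 + 3/7z + 4/7z(1+1/2z) = 1 + z + 2/7z²
  Hence R(z) = 1 + z + 2/7z².

Solve |R(x)|<1 on ℝ⁻.
x=-1.18: |R|=0.2178
R=1: x+2/7x²=0 ⇒ x=−7/2=-3.5000; min R=1−1/(4·2/7)=0.1250>−1
Confirm numerically:
  x=-3.225: |R|=0.74661 <1
  x=-1.921: |R|=0.13335 <1
  x=-1.533: |R|=0.13845 <1
  x=-3.994: |R|=1.56372 >1
  x=-3.872: |R|=1.41154 >1
  x=-3.720: |R|=1.23383 >1
Interval (-3.5000, 0).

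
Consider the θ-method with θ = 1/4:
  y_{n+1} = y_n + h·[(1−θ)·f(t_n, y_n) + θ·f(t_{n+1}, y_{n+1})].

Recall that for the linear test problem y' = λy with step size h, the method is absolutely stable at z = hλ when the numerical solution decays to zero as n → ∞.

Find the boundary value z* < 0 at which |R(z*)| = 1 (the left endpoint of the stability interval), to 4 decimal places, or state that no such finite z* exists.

Test eqn y'=λy, z=hλ:
  y_{n+1} = y_n + z·[3/4·y_n + 1/4·y_{n+1}] ⇒ (1 − 1/4z)y_{n+1} = (1 + 3/4z)y_n
  so R(z) = (1 + 3/4z)/(1 − 1/4z).

Boundary: |R(x)|=1, x<0.
x=-1: |R|=0.2000
R=−1: 1+3/4x = −1+1/4x ⇒ -1/2x=2 ⇒ x=2/(-1/2)=-4.0000
Confirm numerically:
  x=-2.499: |R|=0.53808 <1
  x=-2.455: |R|=0.52130 <1
  x=-2.120: |R|=0.38562 <1
  x=-1.644: |R|=0.16513 <1
  x=-4.598: |R|=1.13910 >1
  x=-4.427: |R|=1.10134 >1
  x=-4.067: |R|=1.01661 >1
So |R|<1 on (-4.0000, 0).

left endpoint -4.0000.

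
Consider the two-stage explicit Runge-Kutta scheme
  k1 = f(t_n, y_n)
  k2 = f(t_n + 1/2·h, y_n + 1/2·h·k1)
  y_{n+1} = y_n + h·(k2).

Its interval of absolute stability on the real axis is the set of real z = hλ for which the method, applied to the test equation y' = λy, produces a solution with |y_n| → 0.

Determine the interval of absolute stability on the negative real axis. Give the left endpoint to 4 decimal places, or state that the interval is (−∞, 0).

Set f=λy, z=hλ:
  k1=λy_n ⇒ h·k1=z·y_n;  k2=λ(1+1/2z)y_n ⇒ h·k2=z(1+1/2z)y_n
  y_{n+1}/y_n = 1 + z(1+1/2z) = 1 + z + 1/2z²
  ⇒ R(z) = 1 + z + 1/2z².

Solve |R(x)|<1 on ℝ⁻.
x=-1.17: |R|=0.5144
R=1: x+1/2x²=0 ⇒ x=−2=-2.0000; min R=1−1/(4·1/2)=0.5000>−1
Confirm numerically:
  x=-1.924: |R|=0.92689 <1
  x=-1.774: |R|=0.79954 <1
  x=-1.545: |R|=0.64851 <1
  x=-1.086: |R|=0.50370 <1
  x=-2.286: |R|=1.32690 >1
  x=-2.216: |R|=1.23933 >1
So |R|<1 on (-2.0000, 0).

(-2.0000, 0).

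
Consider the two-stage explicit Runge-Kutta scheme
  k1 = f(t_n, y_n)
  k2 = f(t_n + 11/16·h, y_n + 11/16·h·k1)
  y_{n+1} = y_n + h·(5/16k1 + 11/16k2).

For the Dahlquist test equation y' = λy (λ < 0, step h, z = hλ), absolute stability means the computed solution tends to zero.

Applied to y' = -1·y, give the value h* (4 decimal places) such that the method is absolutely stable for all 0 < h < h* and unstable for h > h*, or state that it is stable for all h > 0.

With y'=λy (z=hλ):
  k1=λy_n ⇒ h·k1=z·y_n;  k2=λ(1+11/16z)y_n ⇒ h·k2=z(1+11/16z)y_n
  y_{n+1}/y_n = 1 + 5/16z + 11/16z(1+11/16z) = 1 + z + 121/256z²
  so R(z) = 1 + z + 121/256z².

Solve |R(x)|<1 on ℝ⁻.
x=-1.19: |R|=0.4793
R=1: x+121/256x²=0 ⇒ x=−256/121=-2.1157; min R=1−1/(4·121/256)=0.4711>−1
Confirm numerically:
  x=-1.681: |R|=0.65461 <1
  x=-1.462: |R|=0.54828 <1
  x=-0.964: |R|=0.47524 <1
  x=-2.699: |R|=1.74411 >1
  x=-2.293: |R|=1.19216 >1
Interval (-2.1157, 0).

(-2.1157,0); λ=-1 ⇒ h* = (256/121)/1 = 2.1157.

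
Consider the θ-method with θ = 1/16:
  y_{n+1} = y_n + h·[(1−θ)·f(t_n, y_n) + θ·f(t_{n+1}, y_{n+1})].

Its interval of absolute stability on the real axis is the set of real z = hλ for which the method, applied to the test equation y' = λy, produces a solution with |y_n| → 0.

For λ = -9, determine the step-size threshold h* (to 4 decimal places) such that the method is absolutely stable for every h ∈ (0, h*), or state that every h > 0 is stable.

Set f=λy, z=hλ:
  y_{n+1} = y_n + z·[15/16·y_n + 1/16·y_{n+1}] ⇒ (1 − 1/16z)y_{n+1} = (1 + 15/16z)y_n
  Hence R(z) = (1 + 15/16z)/(1 − 1/16z).

Need |R(x)|<1, x<0.
x=-0.71: |R|=0.3202
R=−1: 1+15/16x = −1+1/16x ⇒ -7/8x=2 ⇒ x=2/(-7/8)=-2.2857
Confirm numerically:
  x=-1.952: |R|=0.73975 <1
  x=-1.571: |R|=0.43054 <1
  x=-0.998: |R|=0.06060 <1
  x=-2.855: |R|=1.42270 >1
  x=-2.821: |R|=1.39817 >1
  x=-2.569: |R|=1.21358 >1
Interval (-2.2857, 0).

(-2.2857,0); λ=-9 ⇒ h* = (16/7)/9 = 0.2540.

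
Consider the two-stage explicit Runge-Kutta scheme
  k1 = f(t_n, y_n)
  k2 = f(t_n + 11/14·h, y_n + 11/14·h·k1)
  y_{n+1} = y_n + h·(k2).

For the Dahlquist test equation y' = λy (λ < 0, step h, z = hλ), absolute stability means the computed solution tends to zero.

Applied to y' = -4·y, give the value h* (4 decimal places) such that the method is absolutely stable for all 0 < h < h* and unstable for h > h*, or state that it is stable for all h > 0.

Set f=λy, z=hλ:
  k1=λy_n ⇒ h·k1=z·y_n;  k2=λ(1+11/14z)y_n ⇒ h·k2=z(1+11/14z)y_n
  y_{n+1}/y_n = 1 + z(1+11/14z) = 1 + z + 11/14z²
  so R(z) = 1 + z + 11/14z².

Solve |R(x)|<1 on ℝ⁻.
x=-1.42: |R|=1.1643
R=1: x+11/14x²=0 ⇒ x=−14/11=-1.2727; min R=1−1/(4·11/14)=0.6818>−1
Confirm numerically:
  x=-1.080: |R|=0.83646 <1
  x=-0.572: |R|=0.68507 <1
  x=-0.544: |R|=0.68852 <1
  x=-1.472: |R|=1.23047 >1
  x=-1.324: |R|=1.05334 >1
Stable set (-1.2727, 0).

(-1.2727,0); λ=-4 ⇒ h* = (14/11)/4 = 0.3182.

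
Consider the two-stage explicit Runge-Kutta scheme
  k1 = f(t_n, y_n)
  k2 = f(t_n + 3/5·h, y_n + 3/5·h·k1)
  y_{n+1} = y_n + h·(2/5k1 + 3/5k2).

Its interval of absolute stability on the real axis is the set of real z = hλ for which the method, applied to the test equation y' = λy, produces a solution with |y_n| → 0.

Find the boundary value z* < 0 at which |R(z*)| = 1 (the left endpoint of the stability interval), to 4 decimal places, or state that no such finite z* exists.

Set f=λy, z=hλ:
  k1=λy_n ⇒ h·k1=z·y_n;  k2=λ(1+3/5z)y_n ⇒ h·k2=z(1+3/5z)y_n
  y_{n+1}/y_n = 1 + 2/5z + 3/5z(1+3/5z) = 1 + z + 9/25z²
  R(z) = 1 + z + 9/25z².

Boundary: |R(x)|=1, x<0.
x=-1.73: |R|=0.3474
R=1: x+9/25x²=0 ⇒ x=−25/9=-2.7778; min R=1−1/(4·9/25)=0.3056>−1
Confirm numerically:
  x=-2.465: |R|=0.72244 <1
  x=-2.319: |R|=0.61699 <1
  x=-1.726: |R|=0.34647 <1
  x=-3.195: |R|=1.47989 >1
  x=-3.134: |R|=1.40190 >1
So |R|<1 on (-2.7778, 0).

left endpoint -2.7778.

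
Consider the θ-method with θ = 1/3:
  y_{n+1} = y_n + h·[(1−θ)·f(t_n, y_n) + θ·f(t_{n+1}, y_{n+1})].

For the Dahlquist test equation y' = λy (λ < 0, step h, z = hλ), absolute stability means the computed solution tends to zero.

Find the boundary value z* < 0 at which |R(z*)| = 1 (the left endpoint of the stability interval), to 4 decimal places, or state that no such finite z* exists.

Test eqn y'=λy, z=hλ:
  y_{n+1} = y_n + z·[2/3·y_n + 1/3·y_{n+1}] ⇒ (1 − 1/3z)y_{n+1} = (1 + 2/3z)y_n
  R(z) = (1 + 2/3z)/(1 − 1/3z).

Solve |R(x)|<1 on ℝ⁻.
x=-1.74: |R|=0.1013
R=−1: 1+2/3x = −1+1/3x ⇒ -1/3x=2 ⇒ x=2/(-1/3)=-6.0000
Confirm numerically:
  x=-5.807: |R|=0.97809 <1
  x=-3.021: |R|=0.50523 <1
  x=-2.884: |R|=0.47043 <1
  x=-6.485: |R|=1.05113 >1
  x=-6.117: |R|=1.01283 >1
Stable set (-6.0000, 0).

left endpoint -6.0000.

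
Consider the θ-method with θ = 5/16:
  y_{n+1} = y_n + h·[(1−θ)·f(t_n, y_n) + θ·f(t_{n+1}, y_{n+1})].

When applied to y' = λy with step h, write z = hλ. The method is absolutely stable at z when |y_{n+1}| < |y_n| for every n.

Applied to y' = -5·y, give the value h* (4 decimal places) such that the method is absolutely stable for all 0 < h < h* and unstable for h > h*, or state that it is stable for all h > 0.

With y'=λy (z=hλ):
  y_{n+1} = y_n + z·[11/16·y_n + 5/16·y_{n+1}] ⇒ (1 − 5/16z)y_{n+1} = (1 + 11/16z)y_n
  so R(z) = (1 + 11/16z)/(1 − 5/16z).

Solve |R(x)|<1 on ℝ⁻.
x=-1.77: |R|=0.1396
R=−1: 1+11/16x = −1+5/16x ⇒ -3/8x=2 ⇒ x=2/(-3/8)=-5.3333
Confirm numerically:
  x=-5.206: |R|=0.98182 <1
  x=-4.892: |R|=0.93455 <1
  x=-3.243: |R|=0.61068 <1
  x=-2.225: |R|=0.31244 <1
  x=-5.714: |R|=1.05125 >1
  x=-5.469: |R|=1.01878 >1
So |R|<1 on (-5.3333, 0).

(-5.3333,0); λ=-5 ⇒ h* = (16/3)/5 = 1.0667.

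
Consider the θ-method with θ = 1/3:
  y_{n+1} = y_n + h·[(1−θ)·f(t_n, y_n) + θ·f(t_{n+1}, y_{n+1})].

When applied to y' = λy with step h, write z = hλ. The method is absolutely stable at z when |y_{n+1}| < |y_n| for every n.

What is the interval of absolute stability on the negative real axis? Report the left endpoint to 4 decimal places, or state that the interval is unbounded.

(-6.0000, 0).

On y'=λy, z=hλ:
  y_{n+1} = y_n + z·[2/3·y_n + 1/3·y_{n+1}] ⇒ (1 − 1/3z)y_{n+1} = (1 + 2/3z)y_n
  R(z) = (1 + 2/3z)/(1 − 1/3z).

Solve |R(x)|<1 on ℝ⁻.
x=-0.51: |R|=0.5641
R=−1: 1+2/3x = −1+1/3x ⇒ -1/3x=2 ⇒ x=2/(-1/3)=-6.0000
Confirm numerically:
  x=-4.286: |R|=0.76475 <1
  x=-4.258: |R|=0.75999 <1
  x=-2.945: |R|=0.48612 <1
  x=-2.652: |R|=0.40764 <1
  x=-6.291: |R|=1.03132 >1
  x=-6.181: |R|=1.01971 >1
So |R|<1 on (-6.0000, 0).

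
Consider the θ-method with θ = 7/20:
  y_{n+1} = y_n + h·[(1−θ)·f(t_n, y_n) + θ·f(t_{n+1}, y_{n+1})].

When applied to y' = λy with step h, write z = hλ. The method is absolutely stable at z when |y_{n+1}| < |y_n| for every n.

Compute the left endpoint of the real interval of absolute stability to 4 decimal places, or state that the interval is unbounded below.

Test eqn y'=λy, z=hλ:
  y_{n+1} = y_n + z·[13/20·y_n + 7/20·y_{n+1}] ⇒ (1 − 7/20z)y_{n+1} = (1 + 13/20z)y_n
  Hence R(z) = (1 + 13/20z)/(1 − 7/20z).

Boundary: |R(x)|=1, x<0.
x=-1.25: |R|=0.1304
R=−1: 1+13/20x = −1+7/20x ⇒ -3/10x=2 ⇒ x=2/(-3/10)=-6.6667
Confirm numerically:
  x=-4.978: |R|=0.81526 <1
  x=-4.550: |R|=0.75506 <1
  x=-3.133: |R|=0.49436 <1
  x=-7.182: |R|=1.04400 >1
  x=-6.994: |R|=1.02848 >1
  x=-6.986: |R|=1.02781 >1
Interval (-6.6667, 0).

left endpoint -6.6667.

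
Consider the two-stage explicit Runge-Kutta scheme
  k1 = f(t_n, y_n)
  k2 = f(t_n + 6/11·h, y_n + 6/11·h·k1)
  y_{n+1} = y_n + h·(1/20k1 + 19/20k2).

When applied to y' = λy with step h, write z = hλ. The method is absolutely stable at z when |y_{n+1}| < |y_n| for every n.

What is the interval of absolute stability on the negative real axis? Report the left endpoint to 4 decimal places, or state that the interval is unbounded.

With y'=λy (z=hλ):
  k1=λy_n ⇒ h·k1=z·y_n;  k2=λ(1+6/11z)y_n ⇒ h·k2=z(1+6/11z)y_n
  y_{n+1}/y_n = 1 + 1/20z + 19/20z(1+6/11z) = 1 + z + 57/110z²
  Hence R(z) = 1 + z + 57/110z².

Boundary: |R(x)|=1, x<0.
x=-0.74: |R|=0.5438
R=1: x+57/110x²=0 ⇒ x=−110/57=-1.9298; min R=1−1/(4·57/110)=0.5175>−1
Confirm numerically:
  x=-1.502: |R|=0.66702 <1
  x=-1.313: |R|=0.58033 <1
  x=-1.126: |R|=0.53099 <1
  x=-1.040: |R|=0.52047 <1
  x=-2.479: |R|=1.70546 >1
  x=-2.406: |R|=1.59367 >1
Stable set (-1.9298, 0).

z∈(-1.9298,0).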